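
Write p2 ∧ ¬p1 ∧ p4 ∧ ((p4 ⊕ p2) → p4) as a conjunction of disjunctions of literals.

p2 ∧ ¬p1 ∧ p4 ∧ ((p4 ⊕ p2) → p4)
≡ p2 ∧ ¬p1 ∧ p4 ∧ (¬(p4 ⊕ p2) ∨ p4)   (eliminate →)
≡ p2 ∧ ¬p1 ∧ p4 ∧ (¬((p4 ∨ p2) ∧ ¬(p4 ∧ p2)) ∨ p4)   (expand ⊕)
≡ p2 ∧ ¬p1 ∧ p4 ∧ (¬(p4 ∨ p2) ∨ ¬¬(p4 ∧ p2) ∨ p4)   (De Morgan)
≡ p2 ∧ ¬p1 ∧ p4 ∧ ((¬p4 ∧ ¬p2) ∨ ¬¬(p4 ∧ p2) ∨ p4)   (De Morgan)
≡ p2 ∧ ¬p1 ∧ p4 ∧ ((¬p4 ∧ ¬p2) ∨ (p4 ∧ p2) ∨ p4)   (double negation)
≡ p2 ∧ ¬p1 ∧ p4 ∧ (¬p4 ∨ p4 ∨ p4) ∧ (¬p4 ∨ p2 ∨ p4) ∧ (¬p2 ∨ p4 ∨ p4) ∧ (¬p2 ∨ p2 ∨ p4)   (distribute ∨ over ∧)
≡ p2 ∧ ¬p1 ∧ p4   (simplify)

p2 ∧ ¬p1 ∧ p4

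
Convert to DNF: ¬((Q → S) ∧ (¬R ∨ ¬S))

¬((Q → S) ∧ (¬R ∨ ¬S))
= ¬((¬Q ∨ S) ∧ (¬R ∨ ¬S))   — eliminate →
= ¬(¬Q ∨ S) ∨ ¬(¬R ∨ ¬S)   — De Morgan
= (¬¬Q ∧ ¬S) ∨ ¬(¬R ∨ ¬S)   — De Morgan
= (Q ∧ ¬S) ∨ ¬(¬R ∨ ¬S)   — double negation
= (Q ∧ ¬S) ∨ (¬¬R ∧ ¬¬S)   — De Morgan
= (Q ∧ ¬S) ∨ (R ∧ ¬¬S)   — double negation
= (Q ∧ ¬S) ∨ (R ∧ S)   — double negation

(Q ∧ ¬S) ∨ (R ∧ S)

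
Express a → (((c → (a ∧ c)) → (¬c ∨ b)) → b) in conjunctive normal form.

a → (((c → (a ∧ c)) → (¬c ∨ b)) → b)
⇔ ¬a ∨ (((c → (a ∧ c)) → (¬c ∨ b)) → b)
⇔ ¬a ∨ ¬((c → (a ∧ c)) → (¬c ∨ b)) ∨ b
⇔ ¬a ∨ ¬(¬(c → (a ∧ c)) ∨ ¬c ∨ b) ∨ b
⇔ ¬a ∨ ¬(¬(¬c ∨ (a ∧ c)) ∨ ¬c ∨ b) ∨ b
⇔ ¬a ∨ (¬¬(¬c ∨ (a ∧ c)) ∧ ¬¬c ∧ ¬b) ∨ b
⇔ ¬a ∨ ((¬c ∨ (a ∧ c)) ∧ ¬¬c ∧ ¬b) ∨ b
⇔ ¬a ∨ ((¬c ∨ (a ∧ c)) ∧ c ∧ ¬b) ∨ b
⇔ (¬a ∨ ¬c ∨ a ∨ b) ∧ (¬a ∨ ¬c ∨ c ∨ b) ∧ (¬a ∨ c ∨ b) ∧ (¬a ∨ ¬b ∨ b)
⇔ ¬a ∨ c ∨ b

¬a ∨ c ∨ b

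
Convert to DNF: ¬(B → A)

B ∧ ¬A

¬(B → A)
= ¬(¬B ∨ A)   — eliminate →
= ¬¬B ∧ ¬A   — De Morgan
= B ∧ ¬A   — double negation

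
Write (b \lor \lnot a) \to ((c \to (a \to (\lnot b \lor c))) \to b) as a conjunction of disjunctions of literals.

a \lor b

(b \lor \lnot a) \to ((c \to (a \to (\lnot b \lor c))) \to b)
= \lnot (b \lor \lnot a) \lor ((c \to (a \to (\lnot b \lor c))) \to b)   [eliminate \to]
= \lnot (b \lor \lnot a) \lor \lnot (c \to (a \to (\lnot b \lor c))) \lor b   [eliminate \to]
= \lnot (b \lor \lnot a) \lor \lnot (\lnot c \lor (a \to (\lnot b \lor c))) \lor b   [eliminate \to]
= \lnot (b \lor \lnot a) \lor \lnot (\lnot c \lor \lnot a \lor \lnot b \lor c) \lor b   [eliminate \to]
= (\lnot b \land \lnot \lnot a) \lor \lnot (\lnot c \lor \lnot a \lor \lnot b \lor c) \lor b   [De Morgan]
= (\lnot b \land a) \lor \lnot (\lnot c \lor \lnot a \lor \lnot b \lor c) \lor b   [double negation]
= (\lnot b \land a) \lor (\lnot \lnot c \land \lnot \lnot a \land \lnot \lnot b \land \lnot c) \lor b   [De Morgan]
= (\lnot b \land a) \lor (c \land \lnot \lnot a \land \lnot \lnot b \land \lnot c) \lor b   [double negation]
= (\lnot b \land a) \lor (c \land a \land \lnot \lnot b \land \lnot c) \lor b   [double negation]
= (\lnot b \land a) \lor (c \land a \land b \land \lnot c) \lor b   [double negation]
= (\lnot b \lor c \lor b) \land (\lnot b \lor a \lor b) \land (\lnot b \lor b \lor b) \land (\lnot b \lor \lnot c \lor b) \land (a \lor c \lor b) \land (a \lor a \lor b) \land (a \lor b \lor b) \land (a \lor \lnot c \lor b)   [distribute \lor over \land]
= a \lor b   [simplify]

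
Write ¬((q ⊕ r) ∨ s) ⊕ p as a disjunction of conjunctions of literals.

¬q ∧ ¬r ∧ ¬s ∧ ¬p ∨ r ∧ q ∧ ¬s ∧ ¬p ∨ q ∧ ¬r ∧ p ∨ ¬q ∧ r ∧ p ∨ s ∧ p

¬((q ⊕ r) ∨ s) ⊕ p
= ¬((q ⊕ r) ∨ s) ∧ ¬p ∨ ¬¬((q ⊕ r) ∨ s) ∧ p   — expand ⊕
= ¬(q ∧ ¬r ∨ ¬q ∧ r ∨ s) ∧ ¬p ∨ ¬¬((q ⊕ r) ∨ s) ∧ p   — expand ⊕
= ¬(q ∧ ¬r ∨ ¬q ∧ r ∨ s) ∧ ¬p ∨ ¬¬(q ∧ ¬r ∨ ¬q ∧ r ∨ s) ∧ p   — expand ⊕
= ¬(q ∧ ¬r) ∧ ¬(¬q ∧ r) ∧ ¬s ∧ ¬p ∨ ¬¬(q ∧ ¬r ∨ ¬q ∧ r ∨ s) ∧ p   — De Morgan
= (¬q ∨ ¬¬r) ∧ ¬(¬q ∧ r) ∧ ¬s ∧ ¬p ∨ ¬¬(q ∧ ¬r ∨ ¬q ∧ r ∨ s) ∧ p   — De Morgan
= (¬q ∨ r) ∧ ¬(¬q ∧ r) ∧ ¬s ∧ ¬p ∨ ¬¬(q ∧ ¬r ∨ ¬q ∧ r ∨ s) ∧ p   — double negation
= (¬q ∨ r) ∧ (¬¬q ∨ ¬r) ∧ ¬s ∧ ¬p ∨ ¬¬(q ∧ ¬r ∨ ¬q ∧ r ∨ s) ∧ p   — De Morgan
= (¬q ∨ r) ∧ (q ∨ ¬r) ∧ ¬s ∧ ¬p ∨ ¬¬(q ∧ ¬r ∨ ¬q ∧ r ∨ s) ∧ p   — double negation
= (¬q ∨ r) ∧ (q ∨ ¬r) ∧ ¬s ∧ ¬p ∨ (q ∧ ¬r ∨ ¬q ∧ r ∨ s) ∧ p   — double negation
= ¬q ∧ q ∧ ¬s ∧ ¬p ∨ ¬q ∧ ¬r ∧ ¬s ∧ ¬p ∨ r ∧ q ∧ ¬s ∧ ¬p ∨ r ∧ ¬r ∧ ¬s ∧ ¬p ∨ q ∧ ¬r ∧ p ∨ ¬q ∧ r ∧ p ∨ s ∧ p   — distribute ∧ over ∨
= ¬q ∧ ¬r ∧ ¬s ∧ ¬p ∨ r ∧ q ∧ ¬s ∧ ¬p ∨ q ∧ ¬r ∧ p ∨ ¬q ∧ r ∧ p ∨ s ∧ p   — simplify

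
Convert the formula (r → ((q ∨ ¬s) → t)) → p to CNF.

(r ∨ p) ∧ (q ∨ ¬s ∨ p) ∧ (¬t ∨ p)

(r → ((q ∨ ¬s) → t)) → p
⇔ ¬(r → ((q ∨ ¬s) → t)) ∨ p
⇔ ¬(¬r ∨ ((q ∨ ¬s) → t)) ∨ p
⇔ ¬(¬r ∨ ¬(q ∨ ¬s) ∨ t) ∨ p
⇔ (¬¬r ∧ ¬¬(q ∨ ¬s) ∧ ¬t) ∨ p
⇔ (r ∧ ¬¬(q ∨ ¬s) ∧ ¬t) ∨ p
⇔ (r ∧ (q ∨ ¬s) ∧ ¬t) ∨ p
⇔ (r ∨ p) ∧ (q ∨ ¬s ∨ p) ∧ (¬t ∨ p)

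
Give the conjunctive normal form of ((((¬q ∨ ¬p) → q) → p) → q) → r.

¬q ∨ r

((((¬q ∨ ¬p) → q) → p) → q) → r
= ¬((((¬q ∨ ¬p) → q) → p) → q) ∨ r   [eliminate →]
= ¬(¬(((¬q ∨ ¬p) → q) → p) ∨ q) ∨ r   [eliminate →]
= ¬(¬(¬((¬q ∨ ¬p) → q) ∨ p) ∨ q) ∨ r   [eliminate →]
= ¬(¬(¬(¬(¬q ∨ ¬p) ∨ q) ∨ p) ∨ q) ∨ r   [eliminate →]
= (¬¬(¬(¬(¬q ∨ ¬p) ∨ q) ∨ p) ∧ ¬q) ∨ r   [De Morgan]
= ((¬(¬(¬q ∨ ¬p) ∨ q) ∨ p) ∧ ¬q) ∨ r   [double negation]
= (((¬¬(¬q ∨ ¬p) ∧ ¬q) ∨ p) ∧ ¬q) ∨ r   [De Morgan]
= ((((¬q ∨ ¬p) ∧ ¬q) ∨ p) ∧ ¬q) ∨ r   [double negation]
= (¬q ∨ ¬p ∨ p ∨ r) ∧ (¬q ∨ p ∨ r) ∧ (¬q ∨ r)   [distribute ∨ over ∧]
= ¬q ∨ r   [simplify]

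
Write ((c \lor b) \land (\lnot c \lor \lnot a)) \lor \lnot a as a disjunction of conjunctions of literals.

((c \lor b) \land (\lnot c \lor \lnot a)) \lor \lnot a
= (c \land \lnot c) \lor (c \land \lnot a) \lor (b \land \lnot c) \lor (b \land \lnot a) \lor \lnot a   — distribute \land over \lor
= (b \land \lnot c) \lor \lnot a   — simplify

(b \land \lnot c) \lor \lnot a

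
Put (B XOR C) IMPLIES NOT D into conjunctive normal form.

(NOT B OR C OR NOT D) AND (NOT C OR B OR NOT D)

(B XOR C) IMPLIES NOT D
≡ NOT (B XOR C) OR NOT D   [eliminate IMPLIES]
≡ NOT ((B OR C) AND NOT (B AND C)) OR NOT D   [expand XOR]
≡ NOT (B OR C) OR NOT NOT (B AND C) OR NOT D   [De Morgan]
≡ (NOT B AND NOT C) OR NOT NOT (B AND C) OR NOT D   [De Morgan]
≡ (NOT B AND NOT C) OR (B AND C) OR NOT D   [double negation]
≡ (NOT B OR B OR NOT D) AND (NOT B OR C OR NOT D) AND (NOT C OR B OR NOT D) AND (NOT C OR C OR NOT D)   [distribute OR over AND]
≡ (NOT B OR C OR NOT D) AND (NOT C OR B OR NOT D)   [simplify]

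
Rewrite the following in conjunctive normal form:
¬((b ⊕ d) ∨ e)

(¬b ∨ d) ∧ (¬d ∨ b) ∧ ¬e

¬((b ⊕ d) ∨ e)
= ¬(((b ∨ d) ∧ ¬(b ∧ d)) ∨ e)
= ¬((b ∨ d) ∧ ¬(b ∧ d)) ∧ ¬e
= (¬(b ∨ d) ∨ ¬¬(b ∧ d)) ∧ ¬e
= ((¬b ∧ ¬d) ∨ ¬¬(b ∧ d)) ∧ ¬e
= ((¬b ∧ ¬d) ∨ (b ∧ d)) ∧ ¬e
= (¬b ∨ b) ∧ (¬b ∨ d) ∧ (¬d ∨ b) ∧ (¬d ∨ d) ∧ ¬e
= (¬b ∨ d) ∧ (¬d ∨ b) ∧ ¬e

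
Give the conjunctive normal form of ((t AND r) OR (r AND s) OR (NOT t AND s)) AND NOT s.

((t AND r) OR (r AND s) OR (NOT t AND s)) AND NOT s
≡ (t OR r OR NOT t) AND (t OR r OR s) AND (t OR s OR NOT t) AND (t OR s OR s) AND (r OR r OR NOT t) AND (r OR r OR s) AND (r OR s OR NOT t) AND (r OR s OR s) AND NOT s   [distribute OR over AND]
≡ (t OR s) AND (r OR NOT t) AND (r OR s) AND NOT s   [simplify]

(t OR s) AND (r OR NOT t) AND (r OR s) AND NOT s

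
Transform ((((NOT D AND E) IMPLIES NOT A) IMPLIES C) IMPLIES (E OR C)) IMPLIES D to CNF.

(E OR C OR D) AND (A OR C OR D) AND (NOT E OR D) AND (NOT C OR D)

((((NOT D AND E) IMPLIES NOT A) IMPLIES C) IMPLIES (E OR C)) IMPLIES D
⇔ NOT ((((NOT D AND E) IMPLIES NOT A) IMPLIES C) IMPLIES (E OR C)) OR D   — eliminate IMPLIES
⇔ NOT (NOT (((NOT D AND E) IMPLIES NOT A) IMPLIES C) OR E OR C) OR D   — eliminate IMPLIES
⇔ NOT (NOT (NOT ((NOT D AND E) IMPLIES NOT A) OR C) OR E OR C) OR D   — eliminate IMPLIES
⇔ NOT (NOT (NOT (NOT (NOT D AND E) OR NOT A) OR C) OR E OR C) OR D   — eliminate IMPLIES
⇔ (NOT NOT (NOT (NOT (NOT D AND E) OR NOT A) OR C) AND NOT E AND NOT C) OR D   — De Morgan
⇔ ((NOT (NOT (NOT D AND E) OR NOT A) OR C) AND NOT E AND NOT C) OR D   — double negation
⇔ (((NOT NOT (NOT D AND E) AND NOT NOT A) OR C) AND NOT E AND NOT C) OR D   — De Morgan
⇔ (((NOT D AND E AND NOT NOT A) OR C) AND NOT E AND NOT C) OR D   — double negation
⇔ (((NOT D AND E AND A) OR C) AND NOT E AND NOT C) OR D   — double negation
⇔ (NOT D OR C OR D) AND (E OR C OR D) AND (A OR C OR D) AND (NOT E OR D) AND (NOT C OR D)   — distribute OR over AND
⇔ (E OR C OR D) AND (A OR C OR D) AND (NOT E OR D) AND (NOT C OR D)   — simplify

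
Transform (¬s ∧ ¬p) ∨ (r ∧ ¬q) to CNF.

(¬s ∨ r) ∧ (¬s ∨ ¬q) ∧ (¬p ∨ r) ∧ (¬p ∨ ¬q)

(¬s ∧ ¬p) ∨ (r ∧ ¬q)
⇔ (¬s ∨ r) ∧ (¬s ∨ ¬q) ∧ (¬p ∨ r) ∧ (¬p ∨ ¬q)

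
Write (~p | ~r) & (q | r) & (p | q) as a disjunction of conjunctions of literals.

(~p | ~r) & (q | r) & (p | q)
≡ (~p & q & p) | (~p & q & q) | (~p & r & p) | (~p & r & q) | (~r & q & p) | (~r & q & q) | (~r & r & p) | (~r & r & q)
≡ (~p & q) | (~r & q)

(~p & q) | (~r & q)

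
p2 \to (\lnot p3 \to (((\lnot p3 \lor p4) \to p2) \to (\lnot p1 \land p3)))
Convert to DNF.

\lnot p2 \lor p3

p2 \to (\lnot p3 \to (((\lnot p3 \lor p4) \to p2) \to (\lnot p1 \land p3)))
≡ \lnot p2 \lor (\lnot p3 \to (((\lnot p3 \lor p4) \to p2) \to (\lnot p1 \land p3)))   [eliminate \to]
≡ \lnot p2 \lor \lnot \lnot p3 \lor (((\lnot p3 \lor p4) \to p2) \to (\lnot p1 \land p3))   [eliminate \to]
≡ \lnot p2 \lor \lnot \lnot p3 \lor \lnot ((\lnot p3 \lor p4) \to p2) \lor (\lnot p1 \land p3)   [eliminate \to]
≡ \lnot p2 \lor \lnot \lnot p3 \lor \lnot (\lnot (\lnot p3 \lor p4) \lor p2) \lor (\lnot p1 \land p3)   [eliminate \to]
≡ \lnot p2 \lor p3 \lor \lnot (\lnot (\lnot p3 \lor p4) \lor p2) \lor (\lnot p1 \land p3)   [double negation]
≡ \lnot p2 \lor p3 \lor (\lnot \lnot (\lnot p3 \lor p4) \land \lnot p2) \lor (\lnot p1 \land p3)   [De Morgan]
≡ \lnot p2 \lor p3 \lor ((\lnot p3 \lor p4) \land \lnot p2) \lor (\lnot p1 \land p3)   [double negation]
≡ \lnot p2 \lor p3 \lor (\lnot p3 \land \lnot p2) \lor (p4 \land \lnot p2) \lor (\lnot p1 \land p3)   [distribute \land over \lor]
≡ \lnot p2 \lor p3   [simplify]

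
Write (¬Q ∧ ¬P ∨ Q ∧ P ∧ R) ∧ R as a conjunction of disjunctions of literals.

(¬Q ∨ P) ∧ (¬P ∨ Q) ∧ R

(¬Q ∧ ¬P ∨ Q ∧ P ∧ R) ∧ R
⇔ (¬Q ∨ Q) ∧ (¬Q ∨ P) ∧ (¬Q ∨ R) ∧ (¬P ∨ Q) ∧ (¬P ∨ P) ∧ (¬P ∨ R) ∧ R   — distribute ∨ over ∧
⇔ (¬Q ∨ P) ∧ (¬P ∨ Q) ∧ R   — simplify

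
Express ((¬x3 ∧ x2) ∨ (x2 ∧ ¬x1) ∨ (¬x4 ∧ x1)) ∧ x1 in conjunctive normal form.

(¬x3 ∨ ¬x1 ∨ ¬x4) ∧ (x2 ∨ ¬x4) ∧ x1

((¬x3 ∧ x2) ∨ (x2 ∧ ¬x1) ∨ (¬x4 ∧ x1)) ∧ x1
≡ (¬x3 ∨ x2 ∨ ¬x4) ∧ (¬x3 ∨ x2 ∨ x1) ∧ (¬x3 ∨ ¬x1 ∨ ¬x4) ∧ (¬x3 ∨ ¬x1 ∨ x1) ∧ (x2 ∨ x2 ∨ ¬x4) ∧ (x2 ∨ x2 ∨ x1) ∧ (x2 ∨ ¬x1 ∨ ¬x4) ∧ (x2 ∨ ¬x1 ∨ x1) ∧ x1   — distribute ∨ over ∧
≡ (¬x3 ∨ ¬x1 ∨ ¬x4) ∧ (x2 ∨ ¬x4) ∧ x1   — simplify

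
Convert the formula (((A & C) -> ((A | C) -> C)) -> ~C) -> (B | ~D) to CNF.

(((A & C) -> ((A | C) -> C)) -> ~C) -> (B | ~D)
≡ ~(((A & C) -> ((A | C) -> C)) -> ~C) | B | ~D   — eliminate ->
≡ ~(~((A & C) -> ((A | C) -> C)) | ~C) | B | ~D   — eliminate ->
≡ ~(~(~(A & C) | ((A | C) -> C)) | ~C) | B | ~D   — eliminate ->
≡ ~(~(~(A & C) | ~(A | C) | C) | ~C) | B | ~D   — eliminate ->
≡ (~~(~(A & C) | ~(A | C) | C) & ~~C) | B | ~D   — De Morgan
≡ ((~(A & C) | ~(A | C) | C) & ~~C) | B | ~D   — double negation
≡ ((~A | ~C | ~(A | C) | C) & ~~C) | B | ~D   — De Morgan
≡ ((~A | ~C | (~A & ~C) | C) & ~~C) | B | ~D   — De Morgan
≡ ((~A | ~C | (~A & ~C) | C) & C) | B | ~D   — double negation
≡ (~A | ~C | ~A | C | B | ~D) & (~A | ~C | ~C | C | B | ~D) & (C | B | ~D)   — distribute | over &
≡ C | B | ~D   — simplify

C | B | ~D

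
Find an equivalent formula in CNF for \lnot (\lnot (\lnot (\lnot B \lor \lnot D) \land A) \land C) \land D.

\lnot (\lnot (\lnot (\lnot B \lor \lnot D) \land A) \land C) \land D
⇔ (\lnot \lnot (\lnot (\lnot B \lor \lnot D) \land A) \lor \lnot C) \land D   (De Morgan)
⇔ ((\lnot (\lnot B \lor \lnot D) \land A) \lor \lnot C) \land D   (double negation)
⇔ ((\lnot \lnot B \land \lnot \lnot D \land A) \lor \lnot C) \land D   (De Morgan)
⇔ ((B \land \lnot \lnot D \land A) \lor \lnot C) \land D   (double negation)
⇔ ((B \land D \land A) \lor \lnot C) \land D   (double negation)
⇔ (B \lor \lnot C) \land (D \lor \lnot C) \land (A \lor \lnot C) \land D   (distribute \lor over \land)
⇔ (B \lor \lnot C) \land (A \lor \lnot C) \land D   (simplify)

(B \lor \lnot C) \land (A \lor \lnot C) \land D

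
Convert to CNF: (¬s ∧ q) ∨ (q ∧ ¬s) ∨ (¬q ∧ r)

(¬s ∨ ¬q) ∧ (¬s ∨ r) ∧ (q ∨ r)

(¬s ∧ q) ∨ (q ∧ ¬s) ∨ (¬q ∧ r)
≡ (¬s ∨ q ∨ ¬q) ∧ (¬s ∨ q ∨ r) ∧ (¬s ∨ ¬s ∨ ¬q) ∧ (¬s ∨ ¬s ∨ r) ∧ (q ∨ q ∨ ¬q) ∧ (q ∨ q ∨ r) ∧ (q ∨ ¬s ∨ ¬q) ∧ (q ∨ ¬s ∨ r)   [distribute ∨ over ∧]
≡ (¬s ∨ ¬q) ∧ (¬s ∨ r) ∧ (q ∨ r)   [simplify]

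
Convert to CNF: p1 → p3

¬p1 ∨ p3

p1 → p3
⇔ ¬p1 ∨ p3   [eliminate →]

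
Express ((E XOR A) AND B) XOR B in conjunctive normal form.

B AND (NOT E OR A OR NOT B) AND (NOT A OR E OR NOT B)

((E XOR A) AND B) XOR B
⇔ (((E XOR A) AND B) OR B) AND NOT ((E XOR A) AND B AND B)   — expand XOR
⇔ (((E OR A) AND NOT (E AND A) AND B) OR B) AND NOT ((E XOR A) AND B AND B)   — expand XOR
⇔ (((E OR A) AND NOT (E AND A) AND B) OR B) AND NOT ((E OR A) AND NOT (E AND A) AND B AND B)   — expand XOR
⇔ (((E OR A) AND (NOT E OR NOT A) AND B) OR B) AND NOT ((E OR A) AND NOT (E AND A) AND B AND B)   — De Morgan
⇔ (((E OR A) AND (NOT E OR NOT A) AND B) OR B) AND (NOT (E OR A) OR NOT NOT (E AND A) OR NOT B OR NOT B)   — De Morgan
⇔ (((E OR A) AND (NOT E OR NOT A) AND B) OR B) AND ((NOT E AND NOT A) OR NOT NOT (E AND A) OR NOT B OR NOT B)   — De Morgan
⇔ (((E OR A) AND (NOT E OR NOT A) AND B) OR B) AND ((NOT E AND NOT A) OR (E AND A) OR NOT B OR NOT B)   — double negation
⇔ (E OR A OR B) AND (NOT E OR NOT A OR B) AND (B OR B) AND (NOT E OR E OR NOT B OR NOT B) AND (NOT E OR A OR NOT B OR NOT B) AND (NOT A OR E OR NOT B OR NOT B) AND (NOT A OR A OR NOT B OR NOT B)   — distribute OR over AND
⇔ B AND (NOT E OR A OR NOT B) AND (NOT A OR E OR NOT B)   — simplify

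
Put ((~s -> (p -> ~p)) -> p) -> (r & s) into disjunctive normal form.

~p | (r & s)

((~s -> (p -> ~p)) -> p) -> (r & s)
≡ ~((~s -> (p -> ~p)) -> p) | (r & s)   [eliminate ->]
≡ ~(~(~s -> (p -> ~p)) | p) | (r & s)   [eliminate ->]
≡ ~(~(~~s | (p -> ~p)) | p) | (r & s)   [eliminate ->]
≡ ~(~(~~s | ~p | ~p) | p) | (r & s)   [eliminate ->]
≡ (~~(~~s | ~p | ~p) & ~p) | (r & s)   [De Morgan]
≡ ((~~s | ~p | ~p) & ~p) | (r & s)   [double negation]
≡ ((s | ~p | ~p) & ~p) | (r & s)   [double negation]
≡ (s & ~p) | (~p & ~p) | (~p & ~p) | (r & s)   [distribute & over |]
≡ ~p | (r & s)   [simplify]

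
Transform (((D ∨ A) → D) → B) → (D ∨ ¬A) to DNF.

D ∨ ¬A

(((D ∨ A) → D) → B) → (D ∨ ¬A)
≡ ¬(((D ∨ A) → D) → B) ∨ D ∨ ¬A   [eliminate →]
≡ ¬(¬((D ∨ A) → D) ∨ B) ∨ D ∨ ¬A   [eliminate →]
≡ ¬(¬(¬(D ∨ A) ∨ D) ∨ B) ∨ D ∨ ¬A   [eliminate →]
≡ (¬¬(¬(D ∨ A) ∨ D) ∧ ¬B) ∨ D ∨ ¬A   [De Morgan]
≡ ((¬(D ∨ A) ∨ D) ∧ ¬B) ∨ D ∨ ¬A   [double negation]
≡ (((¬D ∧ ¬A) ∨ D) ∧ ¬B) ∨ D ∨ ¬A   [De Morgan]
≡ (¬D ∧ ¬A ∧ ¬B) ∨ (D ∧ ¬B) ∨ D ∨ ¬A   [distribute ∧ over ∨]
≡ D ∨ ¬A   [simplify]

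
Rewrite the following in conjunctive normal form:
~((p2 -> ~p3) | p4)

~((p2 -> ~p3) | p4)
⇔ ~(~p2 | ~p3 | p4)   [eliminate ->]
⇔ ~~p2 & ~~p3 & ~p4   [De Morgan]
⇔ p2 & ~~p3 & ~p4   [double negation]
⇔ p2 & p3 & ~p4   [double negation]

p2 & p3 & ~p4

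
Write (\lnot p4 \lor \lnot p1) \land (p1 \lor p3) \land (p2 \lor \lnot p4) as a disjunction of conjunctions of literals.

\lnot p4 \land p1 \lor \lnot p4 \land p3 \lor \lnot p1 \land p3 \land p2

(\lnot p4 \lor \lnot p1) \land (p1 \lor p3) \land (p2 \lor \lnot p4)
≡ \lnot p4 \land p1 \land p2 \lor \lnot p4 \land p1 \land \lnot p4 \lor \lnot p4 \land p3 \land p2 \lor \lnot p4 \land p3 \land \lnot p4 \lor \lnot p1 \land p1 \land p2 \lor \lnot p1 \land p1 \land \lnot p4 \lor \lnot p1 \land p3 \land p2 \lor \lnot p1 \land p3 \land \lnot p4   [distribute \land over \lor]
≡ \lnot p4 \land p1 \lor \lnot p4 \land p3 \lor \lnot p1 \land p3 \land p2   [simplify]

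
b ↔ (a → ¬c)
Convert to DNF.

(¬b ∧ a ∧ c) ∨ (¬a ∧ b) ∨ (¬c ∧ b)

b ↔ (a → ¬c)
= (b → (a → ¬c)) ∧ ((a → ¬c) → b)
= (¬b ∨ (a → ¬c)) ∧ ((a → ¬c) → b)
= (¬b ∨ ¬a ∨ ¬c) ∧ ((a → ¬c) → b)
= (¬b ∨ ¬a ∨ ¬c) ∧ (¬(a → ¬c) ∨ b)
= (¬b ∨ ¬a ∨ ¬c) ∧ (¬(¬a ∨ ¬c) ∨ b)
= (¬b ∨ ¬a ∨ ¬c) ∧ ((¬¬a ∧ ¬¬c) ∨ b)
= (¬b ∨ ¬a ∨ ¬c) ∧ ((a ∧ ¬¬c) ∨ b)
= (¬b ∨ ¬a ∨ ¬c) ∧ ((a ∧ c) ∨ b)
= (¬b ∧ a ∧ c) ∨ (¬b ∧ b) ∨ (¬a ∧ a ∧ c) ∨ (¬a ∧ b) ∨ (¬c ∧ a ∧ c) ∨ (¬c ∧ b)
= (¬b ∧ a ∧ c) ∨ (¬a ∧ b) ∨ (¬c ∧ b)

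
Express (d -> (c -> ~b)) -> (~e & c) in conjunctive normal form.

(d -> (c -> ~b)) -> (~e & c)
= ~(d -> (c -> ~b)) | (~e & c)   (eliminate ->)
= ~(~d | (c -> ~b)) | (~e & c)   (eliminate ->)
= ~(~d | ~c | ~b) | (~e & c)   (eliminate ->)
= (~~d & ~~c & ~~b) | (~e & c)   (De Morgan)
= (d & ~~c & ~~b) | (~e & c)   (double negation)
= (d & c & ~~b) | (~e & c)   (double negation)
= (d & c & b) | (~e & c)   (double negation)
= (d | ~e) & (d | c) & (c | ~e) & (c | c) & (b | ~e) & (b | c)   (distribute | over &)
= (d | ~e) & c & (b | ~e)   (simplify)

(d | ~e) & c & (b | ~e)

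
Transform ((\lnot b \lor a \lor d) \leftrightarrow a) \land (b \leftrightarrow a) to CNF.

(b \lor a) \land (\lnot d \lor a) \land (\lnot b \lor a) \land (\lnot a \lor b)

((\lnot b \lor a \lor d) \leftrightarrow a) \land (b \leftrightarrow a)
⇔ ((\lnot b \lor a \lor d) \to a) \land (a \to (\lnot b \lor a \lor d)) \land (b \leftrightarrow a)   — eliminate \leftrightarrow
⇔ (\lnot (\lnot b \lor a \lor d) \lor a) \land (a \to (\lnot b \lor a \lor d)) \land (b \leftrightarrow a)   — eliminate \to
⇔ (\lnot (\lnot b \lor a \lor d) \lor a) \land (\lnot a \lor \lnot b \lor a \lor d) \land (b \leftrightarrow a)   — eliminate \to
⇔ (\lnot (\lnot b \lor a \lor d) \lor a) \land (\lnot a \lor \lnot b \lor a \lor d) \land (b \to a) \land (a \to b)   — eliminate \leftrightarrow
⇔ (\lnot (\lnot b \lor a \lor d) \lor a) \land (\lnot a \lor \lnot b \lor a \lor d) \land (\lnot b \lor a) \land (a \to b)   — eliminate \to
⇔ (\lnot (\lnot b \lor a \lor d) \lor a) \land (\lnot a \lor \lnot b \lor a \lor d) \land (\lnot b \lor a) \land (\lnot a \lor b)   — eliminate \to
⇔ ((\lnot \lnot b \land \lnot a \land \lnot d) \lor a) \land (\lnot a \lor \lnot b \lor a \lor d) \land (\lnot b \lor a) \land (\lnot a \lor b)   — De Morgan
⇔ ((b \land \lnot a \land \lnot d) \lor a) \land (\lnot a \lor \lnot b \lor a \lor d) \land (\lnot b \lor a) \land (\lnot a \lor b)   — double negation
⇔ (b \lor a) \land (\lnot a \lor a) \land (\lnot d \lor a) \land (\lnot a \lor \lnot b \lor a \lor d) \land (\lnot b \lor a) \land (\lnot a \lor b)   — distribute \lor over \land
⇔ (b \lor a) \land (\lnot d \lor a) \land (\lnot b \lor a) \land (\lnot a \lor b)   — simplify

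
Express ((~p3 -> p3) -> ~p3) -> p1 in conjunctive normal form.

((~p3 -> p3) -> ~p3) -> p1
≡ ~((~p3 -> p3) -> ~p3) | p1   [eliminate ->]
≡ ~(~(~p3 -> p3) | ~p3) | p1   [eliminate ->]
≡ ~(~(~~p3 | p3) | ~p3) | p1   [eliminate ->]
≡ (~~(~~p3 | p3) & ~~p3) | p1   [De Morgan]
≡ ((~~p3 | p3) & ~~p3) | p1   [double negation]
≡ ((p3 | p3) & ~~p3) | p1   [double negation]
≡ ((p3 | p3) & p3) | p1   [double negation]
≡ (p3 | p3 | p1) & (p3 | p1)   [distribute | over &]
≡ p3 | p1   [simplify]

p3 | p1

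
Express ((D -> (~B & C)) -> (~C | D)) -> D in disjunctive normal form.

(~D & C) | D

((D -> (~B & C)) -> (~C | D)) -> D
≡ ~((D -> (~B & C)) -> (~C | D)) | D
≡ ~(~(D -> (~B & C)) | ~C | D) | D
≡ ~(~(~D | (~B & C)) | ~C | D) | D
≡ (~~(~D | (~B & C)) & ~~C & ~D) | D
≡ ((~D | (~B & C)) & ~~C & ~D) | D
≡ ((~D | (~B & C)) & C & ~D) | D
≡ (~D & C & ~D) | (~B & C & C & ~D) | D
≡ (~D & C) | D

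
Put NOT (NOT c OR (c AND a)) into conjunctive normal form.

NOT (NOT c OR (c AND a))
≡ NOT NOT c AND NOT (c AND a)   [De Morgan]
≡ c AND NOT (c AND a)   [double negation]
≡ c AND (NOT c OR NOT a)   [De Morgan]

c AND (NOT c OR NOT a)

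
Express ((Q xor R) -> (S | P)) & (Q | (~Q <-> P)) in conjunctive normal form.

(~Q | R | S | P) & (Q | P)

((Q xor R) -> (S | P)) & (Q | (~Q <-> P))
⇔ (~(Q xor R) | S | P) & (Q | (~Q <-> P))
⇔ (~((Q | R) & ~(Q & R)) | S | P) & (Q | (~Q <-> P))
⇔ (~((Q | R) & ~(Q & R)) | S | P) & (Q | ((~Q -> P) & (P -> ~Q)))
⇔ (~((Q | R) & ~(Q & R)) | S | P) & (Q | ((~~Q | P) & (P -> ~Q)))
⇔ (~((Q | R) & ~(Q & R)) | S | P) & (Q | ((~~Q | P) & (~P | ~Q)))
⇔ (~(Q | R) | ~~(Q & R) | S | P) & (Q | ((~~Q | P) & (~P | ~Q)))
⇔ ((~Q & ~R) | ~~(Q & R) | S | P) & (Q | ((~~Q | P) & (~P | ~Q)))
⇔ ((~Q & ~R) | (Q & R) | S | P) & (Q | ((~~Q | P) & (~P | ~Q)))
⇔ ((~Q & ~R) | (Q & R) | S | P) & (Q | ((Q | P) & (~P | ~Q)))
⇔ (~Q | Q | S | P) & (~Q | R | S | P) & (~R | Q | S | P) & (~R | R | S | P) & (Q | Q | P) & (Q | ~P | ~Q)
⇔ (~Q | R | S | P) & (Q | P)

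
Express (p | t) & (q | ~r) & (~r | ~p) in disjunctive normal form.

(p | t) & (q | ~r) & (~r | ~p)
= (p & q & ~r) | (p & q & ~p) | (p & ~r & ~r) | (p & ~r & ~p) | (t & q & ~r) | (t & q & ~p) | (t & ~r & ~r) | (t & ~r & ~p)
= (p & ~r) | (t & q & ~p) | (t & ~r)

(p & ~r) | (t & q & ~p) | (t & ~r)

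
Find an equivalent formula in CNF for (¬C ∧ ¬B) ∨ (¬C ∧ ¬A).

(¬C ∧ ¬B) ∨ (¬C ∧ ¬A)
⇔ (¬C ∨ ¬C) ∧ (¬C ∨ ¬A) ∧ (¬B ∨ ¬C) ∧ (¬B ∨ ¬A)   (distribute ∨ over ∧)
⇔ ¬C ∧ (¬B ∨ ¬A)   (simplify)

¬C ∧ (¬B ∨ ¬A)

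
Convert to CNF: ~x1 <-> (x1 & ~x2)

x1 & (~x1 | x2)

~x1 <-> (x1 & ~x2)
≡ (~x1 -> (x1 & ~x2)) & ((x1 & ~x2) -> ~x1)   — eliminate <->
≡ (~~x1 | (x1 & ~x2)) & ((x1 & ~x2) -> ~x1)   — eliminate ->
≡ (~~x1 | (x1 & ~x2)) & (~(x1 & ~x2) | ~x1)   — eliminate ->
≡ (x1 | (x1 & ~x2)) & (~(x1 & ~x2) | ~x1)   — double negation
≡ (x1 | (x1 & ~x2)) & (~x1 | ~~x2 | ~x1)   — De Morgan
≡ (x1 | (x1 & ~x2)) & (~x1 | x2 | ~x1)   — double negation
≡ (x1 | x1) & (x1 | ~x2) & (~x1 | x2 | ~x1)   — distribute | over &
≡ x1 & (~x1 | x2)   — simplify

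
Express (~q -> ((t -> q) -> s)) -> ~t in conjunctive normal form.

(~q | ~t) & (~t | q) & (~s | ~t)

(~q -> ((t -> q) -> s)) -> ~t
≡ ~(~q -> ((t -> q) -> s)) | ~t   [eliminate ->]
≡ ~(~~q | ((t -> q) -> s)) | ~t   [eliminate ->]
≡ ~(~~q | ~(t -> q) | s) | ~t   [eliminate ->]
≡ ~(~~q | ~(~t | q) | s) | ~t   [eliminate ->]
≡ (~~~q & ~~(~t | q) & ~s) | ~t   [De Morgan]
≡ (~q & ~~(~t | q) & ~s) | ~t   [double negation]
≡ (~q & (~t | q) & ~s) | ~t   [double negation]
≡ (~q | ~t) & (~t | q | ~t) & (~s | ~t)   [distribute | over &]
≡ (~q | ~t) & (~t | q) & (~s | ~t)   [simplify]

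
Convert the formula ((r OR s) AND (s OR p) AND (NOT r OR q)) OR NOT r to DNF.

((r OR s) AND (s OR p) AND (NOT r OR q)) OR NOT r
= (r AND s AND NOT r) OR (r AND s AND q) OR (r AND p AND NOT r) OR (r AND p AND q) OR (s AND s AND NOT r) OR (s AND s AND q) OR (s AND p AND NOT r) OR (s AND p AND q) OR NOT r   [distribute AND over OR]
= (r AND p AND q) OR (s AND q) OR NOT r   [simplify]

(r AND p AND q) OR (s AND q) OR NOT r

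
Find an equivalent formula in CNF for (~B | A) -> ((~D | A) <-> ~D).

~A | ~D

(~B | A) -> ((~D | A) <-> ~D)
≡ ~(~B | A) | ((~D | A) <-> ~D)   — eliminate ->
≡ ~(~B | A) | (((~D | A) -> ~D) & (~D -> (~D | A)))   — eliminate <->
≡ ~(~B | A) | ((~(~D | A) | ~D) & (~D -> (~D | A)))   — eliminate ->
≡ ~(~B | A) | ((~(~D | A) | ~D) & (~~D | ~D | A))   — eliminate ->
≡ (~~B & ~A) | ((~(~D | A) | ~D) & (~~D | ~D | A))   — De Morgan
≡ (B & ~A) | ((~(~D | A) | ~D) & (~~D | ~D | A))   — double negation
≡ (B & ~A) | (((~~D & ~A) | ~D) & (~~D | ~D | A))   — De Morgan
≡ (B & ~A) | (((D & ~A) | ~D) & (~~D | ~D | A))   — double negation
≡ (B & ~A) | (((D & ~A) | ~D) & (D | ~D | A))   — double negation
≡ (B | D | ~D) & (B | ~A | ~D) & (B | D | ~D | A) & (~A | D | ~D) & (~A | ~A | ~D) & (~A | D | ~D | A)   — distribute | over &
≡ ~A | ~D   — simplify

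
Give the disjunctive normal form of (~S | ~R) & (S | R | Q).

(~S | ~R) & (S | R | Q)
⇔ (~S & S) | (~S & R) | (~S & Q) | (~R & S) | (~R & R) | (~R & Q)   [distribute & over |]
⇔ (~S & R) | (~S & Q) | (~R & S) | (~R & Q)   [simplify]

(~S & R) | (~S & Q) | (~R & S) | (~R & Q)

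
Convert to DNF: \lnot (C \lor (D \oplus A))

(\lnot C \land \lnot D \land \lnot A) \lor (\lnot C \land A \land D)

\lnot (C \lor (D \oplus A))
= \lnot (C \lor (D \land \lnot A) \lor (\lnot D \land A))   [expand \oplus]
= \lnot C \land \lnot (D \land \lnot A) \land \lnot (\lnot D \land A)   [De Morgan]
= \lnot C \land (\lnot D \lor \lnot \lnot A) \land \lnot (\lnot D \land A)   [De Morgan]
= \lnot C \land (\lnot D \lor A) \land \lnot (\lnot D \land A)   [double negation]
= \lnot C \land (\lnot D \lor A) \land (\lnot \lnot D \lor \lnot A)   [De Morgan]
= \lnot C \land (\lnot D \lor A) \land (D \lor \lnot A)   [double negation]
= (\lnot C \land \lnot D \land D) \lor (\lnot C \land \lnot D \land \lnot A) \lor (\lnot C \land A \land D) \lor (\lnot C \land A \land \lnot A)   [distribute \land over \lor]
= (\lnot C \land \lnot D \land \lnot A) \lor (\lnot C \land A \land D)   [simplify]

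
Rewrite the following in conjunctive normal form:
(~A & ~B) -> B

A | B

(~A & ~B) -> B
= ~(~A & ~B) | B
= ~~A | ~~B | B
= A | ~~B | B
= A | B | B
= A | B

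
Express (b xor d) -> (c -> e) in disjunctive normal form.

(b xor d) -> (c -> e)
≡ ~(b xor d) | (c -> e)   [eliminate ->]
≡ ~((b & ~d) | (~b & d)) | (c -> e)   [expand xor]
≡ ~((b & ~d) | (~b & d)) | ~c | e   [eliminate ->]
≡ (~(b & ~d) & ~(~b & d)) | ~c | e   [De Morgan]
≡ ((~b | ~~d) & ~(~b & d)) | ~c | e   [De Morgan]
≡ ((~b | d) & ~(~b & d)) | ~c | e   [double negation]
≡ ((~b | d) & (~~b | ~d)) | ~c | e   [De Morgan]
≡ ((~b | d) & (b | ~d)) | ~c | e   [double negation]
≡ (~b & b) | (~b & ~d) | (d & b) | (d & ~d) | ~c | e   [distribute & over |]
≡ (~b & ~d) | (d & b) | ~c | e   [simplify]

(~b & ~d) | (d & b) | ~c | e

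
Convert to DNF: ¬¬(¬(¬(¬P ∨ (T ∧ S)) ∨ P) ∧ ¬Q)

¬P ∧ ¬Q

¬¬(¬(¬(¬P ∨ (T ∧ S)) ∨ P) ∧ ¬Q)
≡ ¬(¬(¬P ∨ (T ∧ S)) ∨ P) ∧ ¬Q   [double negation]
≡ ¬¬(¬P ∨ (T ∧ S)) ∧ ¬P ∧ ¬Q   [De Morgan]
≡ (¬P ∨ (T ∧ S)) ∧ ¬P ∧ ¬Q   [double negation]
≡ (¬P ∧ ¬P ∧ ¬Q) ∨ (T ∧ S ∧ ¬P ∧ ¬Q)   [distribute ∧ over ∨]
≡ ¬P ∧ ¬Q   [simplify]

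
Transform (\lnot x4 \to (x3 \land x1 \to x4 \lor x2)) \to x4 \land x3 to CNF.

(\lnot x4 \to (x3 \land x1 \to x4 \lor x2)) \to x4 \land x3
≡ \lnot (\lnot x4 \to (x3 \land x1 \to x4 \lor x2)) \lor x4 \land x3   [eliminate \to]
≡ \lnot (\lnot \lnot x4 \lor (x3 \land x1 \to x4 \lor x2)) \lor x4 \land x3   [eliminate \to]
≡ \lnot (\lnot \lnot x4 \lor \lnot (x3 \land x1) \lor x4 \lor x2) \lor x4 \land x3   [eliminate \to]
≡ \lnot \lnot \lnot x4 \land \lnot \lnot (x3 \land x1) \land \lnot x4 \land \lnot x2 \lor x4 \land x3   [De Morgan]
≡ \lnot x4 \land \lnot \lnot (x3 \land x1) \land \lnot x4 \land \lnot x2 \lor x4 \land x3   [double negation]
≡ \lnot x4 \land x3 \land x1 \land \lnot x4 \land \lnot x2 \lor x4 \land x3   [double negation]
≡ (\lnot x4 \lor x4) \land (\lnot x4 \lor x3) \land (x3 \lor x4) \land (x3 \lor x3) \land (x1 \lor x4) \land (x1 \lor x3) \land (\lnot x4 \lor x4) \land (\lnot x4 \lor x3) \land (\lnot x2 \lor x4) \land (\lnot x2 \lor x3)   [distribute \lor over \land]
≡ x3 \land (x1 \lor x4) \land (\lnot x2 \lor x4)   [simplify]

x3 \land (x1 \lor x4) \land (\lnot x2 \lor x4)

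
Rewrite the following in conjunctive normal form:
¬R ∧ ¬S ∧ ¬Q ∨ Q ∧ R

¬R ∧ ¬S ∧ ¬Q ∨ Q ∧ R
≡ (¬R ∨ Q) ∧ (¬R ∨ R) ∧ (¬S ∨ Q) ∧ (¬S ∨ R) ∧ (¬Q ∨ Q) ∧ (¬Q ∨ R)
≡ (¬R ∨ Q) ∧ (¬S ∨ Q) ∧ (¬S ∨ R) ∧ (¬Q ∨ R)

(¬R ∨ Q) ∧ (¬S ∨ Q) ∧ (¬S ∨ R) ∧ (¬Q ∨ R)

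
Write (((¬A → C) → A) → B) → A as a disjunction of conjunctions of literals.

(((¬A → C) → A) → B) → A
≡ ¬(((¬A → C) → A) → B) ∨ A   [eliminate →]
≡ ¬(¬((¬A → C) → A) ∨ B) ∨ A   [eliminate →]
≡ ¬(¬(¬(¬A → C) ∨ A) ∨ B) ∨ A   [eliminate →]
≡ ¬(¬(¬(¬¬A ∨ C) ∨ A) ∨ B) ∨ A   [eliminate →]
≡ (¬¬(¬(¬¬A ∨ C) ∨ A) ∧ ¬B) ∨ A   [De Morgan]
≡ ((¬(¬¬A ∨ C) ∨ A) ∧ ¬B) ∨ A   [double negation]
≡ (((¬¬¬A ∧ ¬C) ∨ A) ∧ ¬B) ∨ A   [De Morgan]
≡ (((¬A ∧ ¬C) ∨ A) ∧ ¬B) ∨ A   [double negation]
≡ (¬A ∧ ¬C ∧ ¬B) ∨ (A ∧ ¬B) ∨ A   [distribute ∧ over ∨]
≡ (¬A ∧ ¬C ∧ ¬B) ∨ A   [simplify]

(¬A ∧ ¬C ∧ ¬B) ∨ A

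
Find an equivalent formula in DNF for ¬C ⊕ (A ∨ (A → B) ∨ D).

(C ∧ A) ∨ (C ∧ ¬A) ∨ (C ∧ B) ∨ (C ∧ D)

¬C ⊕ (A ∨ (A → B) ∨ D)
⇔ (¬C ∧ ¬(A ∨ (A → B) ∨ D)) ∨ (¬¬C ∧ (A ∨ (A → B) ∨ D))   [expand ⊕]
⇔ (¬C ∧ ¬(A ∨ ¬A ∨ B ∨ D)) ∨ (¬¬C ∧ (A ∨ (A → B) ∨ D))   [eliminate →]
⇔ (¬C ∧ ¬(A ∨ ¬A ∨ B ∨ D)) ∨ (¬¬C ∧ (A ∨ ¬A ∨ B ∨ D))   [eliminate →]
⇔ (¬C ∧ ¬A ∧ ¬¬A ∧ ¬B ∧ ¬D) ∨ (¬¬C ∧ (A ∨ ¬A ∨ B ∨ D))   [De Morgan]
⇔ (¬C ∧ ¬A ∧ A ∧ ¬B ∧ ¬D) ∨ (¬¬C ∧ (A ∨ ¬A ∨ B ∨ D))   [double negation]
⇔ (¬C ∧ ¬A ∧ A ∧ ¬B ∧ ¬D) ∨ (C ∧ (A ∨ ¬A ∨ B ∨ D))   [double negation]
⇔ (¬C ∧ ¬A ∧ A ∧ ¬B ∧ ¬D) ∨ (C ∧ A) ∨ (C ∧ ¬A) ∨ (C ∧ B) ∨ (C ∧ D)   [distribute ∧ over ∨]
⇔ (C ∧ A) ∨ (C ∧ ¬A) ∨ (C ∧ B) ∨ (C ∧ D)   [simplify]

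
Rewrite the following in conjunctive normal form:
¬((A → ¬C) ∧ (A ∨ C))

¬((A → ¬C) ∧ (A ∨ C))
⇔ ¬((¬A ∨ ¬C) ∧ (A ∨ C))   [eliminate →]
⇔ ¬(¬A ∨ ¬C) ∨ ¬(A ∨ C)   [De Morgan]
⇔ (¬¬A ∧ ¬¬C) ∨ ¬(A ∨ C)   [De Morgan]
⇔ (A ∧ ¬¬C) ∨ ¬(A ∨ C)   [double negation]
⇔ (A ∧ C) ∨ ¬(A ∨ C)   [double negation]
⇔ (A ∧ C) ∨ (¬A ∧ ¬C)   [De Morgan]
⇔ (A ∨ ¬A) ∧ (A ∨ ¬C) ∧ (C ∨ ¬A) ∧ (C ∨ ¬C)   [distribute ∨ over ∧]
⇔ (A ∨ ¬C) ∧ (C ∨ ¬A)   [simplify]

(A ∨ ¬C) ∧ (C ∨ ¬A)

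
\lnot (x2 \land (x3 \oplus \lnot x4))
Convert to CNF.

\lnot (x2 \land (x3 \oplus \lnot x4))
= \lnot (x2 \land (x3 \lor \lnot x4) \land \lnot (x3 \land \lnot x4))   [expand \oplus]
= \lnot x2 \lor \lnot (x3 \lor \lnot x4) \lor \lnot \lnot (x3 \land \lnot x4)   [De Morgan]
= \lnot x2 \lor (\lnot x3 \land \lnot \lnot x4) \lor \lnot \lnot (x3 \land \lnot x4)   [De Morgan]
= \lnot x2 \lor (\lnot x3 \land x4) \lor \lnot \lnot (x3 \land \lnot x4)   [double negation]
= \lnot x2 \lor (\lnot x3 \land x4) \lor (x3 \land \lnot x4)   [double negation]
= (\lnot x2 \lor \lnot x3 \lor x3) \land (\lnot x2 \lor \lnot x3 \lor \lnot x4) \land (\lnot x2 \lor x4 \lor x3) \land (\lnot x2 \lor x4 \lor \lnot x4)   [distribute \lor over \land]
= (\lnot x2 \lor \lnot x3 \lor \lnot x4) \land (\lnot x2 \lor x4 \lor x3)   [simplify]

(\lnot x2 \lor \lnot x3 \lor \lnot x4) \land (\lnot x2 \lor x4 \lor x3)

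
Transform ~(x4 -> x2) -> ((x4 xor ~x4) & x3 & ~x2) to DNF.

~(x4 -> x2) -> ((x4 xor ~x4) & x3 & ~x2)
≡ ~~(x4 -> x2) | ((x4 xor ~x4) & x3 & ~x2)
≡ ~~(~x4 | x2) | ((x4 xor ~x4) & x3 & ~x2)
≡ ~~(~x4 | x2) | (((x4 & ~~x4) | (~x4 & ~x4)) & x3 & ~x2)
≡ ~x4 | x2 | (((x4 & ~~x4) | (~x4 & ~x4)) & x3 & ~x2)
≡ ~x4 | x2 | (((x4 & x4) | (~x4 & ~x4)) & x3 & ~x2)
≡ ~x4 | x2 | (x4 & x4 & x3 & ~x2) | (~x4 & ~x4 & x3 & ~x2)
≡ ~x4 | x2 | (x4 & x3 & ~x2)

~x4 | x2 | (x4 & x3 & ~x2)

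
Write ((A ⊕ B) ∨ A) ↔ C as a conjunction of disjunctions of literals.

((A ⊕ B) ∨ A) ↔ C
= (((A ⊕ B) ∨ A) → C) ∧ (C → ((A ⊕ B) ∨ A))   (eliminate ↔)
= (¬((A ⊕ B) ∨ A) ∨ C) ∧ (C → ((A ⊕ B) ∨ A))   (eliminate →)
= (¬(((A ∨ B) ∧ ¬(A ∧ B)) ∨ A) ∨ C) ∧ (C → ((A ⊕ B) ∨ A))   (expand ⊕)
= (¬(((A ∨ B) ∧ ¬(A ∧ B)) ∨ A) ∨ C) ∧ (¬C ∨ (A ⊕ B) ∨ A)   (eliminate →)
= (¬(((A ∨ B) ∧ ¬(A ∧ B)) ∨ A) ∨ C) ∧ (¬C ∨ ((A ∨ B) ∧ ¬(A ∧ B)) ∨ A)   (expand ⊕)
= ((¬((A ∨ B) ∧ ¬(A ∧ B)) ∧ ¬A) ∨ C) ∧ (¬C ∨ ((A ∨ B) ∧ ¬(A ∧ B)) ∨ A)   (De Morgan)
= (((¬(A ∨ B) ∨ ¬¬(A ∧ B)) ∧ ¬A) ∨ C) ∧ (¬C ∨ ((A ∨ B) ∧ ¬(A ∧ B)) ∨ A)   (De Morgan)
= ((((¬A ∧ ¬B) ∨ ¬¬(A ∧ B)) ∧ ¬A) ∨ C) ∧ (¬C ∨ ((A ∨ B) ∧ ¬(A ∧ B)) ∨ A)   (De Morgan)
= ((((¬A ∧ ¬B) ∨ (A ∧ B)) ∧ ¬A) ∨ C) ∧ (¬C ∨ ((A ∨ B) ∧ ¬(A ∧ B)) ∨ A)   (double negation)
= ((((¬A ∧ ¬B) ∨ (A ∧ B)) ∧ ¬A) ∨ C) ∧ (¬C ∨ ((A ∨ B) ∧ (¬A ∨ ¬B)) ∨ A)   (De Morgan)
= (¬A ∨ A ∨ C) ∧ (¬A ∨ B ∨ C) ∧ (¬B ∨ A ∨ C) ∧ (¬B ∨ B ∨ C) ∧ (¬A ∨ C) ∧ (¬C ∨ A ∨ B ∨ A) ∧ (¬C ∨ ¬A ∨ ¬B ∨ A)   (distribute ∨ over ∧)
= (¬B ∨ A ∨ C) ∧ (¬A ∨ C) ∧ (¬C ∨ A ∨ B)   (simplify)

(¬B ∨ A ∨ C) ∧ (¬A ∨ C) ∧ (¬C ∨ A ∨ B)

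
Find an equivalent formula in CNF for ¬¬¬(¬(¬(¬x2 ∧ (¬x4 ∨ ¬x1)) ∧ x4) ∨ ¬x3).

(x2 ∨ x1) ∧ x4 ∧ x3

¬¬¬(¬(¬(¬x2 ∧ (¬x4 ∨ ¬x1)) ∧ x4) ∨ ¬x3)
≡ ¬(¬(¬(¬x2 ∧ (¬x4 ∨ ¬x1)) ∧ x4) ∨ ¬x3)   — double negation
≡ ¬¬(¬(¬x2 ∧ (¬x4 ∨ ¬x1)) ∧ x4) ∧ ¬¬x3   — De Morgan
≡ ¬(¬x2 ∧ (¬x4 ∨ ¬x1)) ∧ x4 ∧ ¬¬x3   — double negation
≡ (¬¬x2 ∨ ¬(¬x4 ∨ ¬x1)) ∧ x4 ∧ ¬¬x3   — De Morgan
≡ (x2 ∨ ¬(¬x4 ∨ ¬x1)) ∧ x4 ∧ ¬¬x3   — double negation
≡ (x2 ∨ (¬¬x4 ∧ ¬¬x1)) ∧ x4 ∧ ¬¬x3   — De Morgan
≡ (x2 ∨ (x4 ∧ ¬¬x1)) ∧ x4 ∧ ¬¬x3   — double negation
≡ (x2 ∨ (x4 ∧ x1)) ∧ x4 ∧ ¬¬x3   — double negation
≡ (x2 ∨ (x4 ∧ x1)) ∧ x4 ∧ x3   — double negation
≡ (x2 ∨ x4) ∧ (x2 ∨ x1) ∧ x4 ∧ x3   — distribute ∨ over ∧
≡ (x2 ∨ x1) ∧ x4 ∧ x3   — simplify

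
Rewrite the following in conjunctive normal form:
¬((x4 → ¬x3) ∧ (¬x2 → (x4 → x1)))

¬((x4 → ¬x3) ∧ (¬x2 → (x4 → x1)))
≡ ¬((¬x4 ∨ ¬x3) ∧ (¬x2 → (x4 → x1)))   [eliminate →]
≡ ¬((¬x4 ∨ ¬x3) ∧ (¬¬x2 ∨ (x4 → x1)))   [eliminate →]
≡ ¬((¬x4 ∨ ¬x3) ∧ (¬¬x2 ∨ ¬x4 ∨ x1))   [eliminate →]
≡ ¬(¬x4 ∨ ¬x3) ∨ ¬(¬¬x2 ∨ ¬x4 ∨ x1)   [De Morgan]
≡ (¬¬x4 ∧ ¬¬x3) ∨ ¬(¬¬x2 ∨ ¬x4 ∨ x1)   [De Morgan]
≡ (x4 ∧ ¬¬x3) ∨ ¬(¬¬x2 ∨ ¬x4 ∨ x1)   [double negation]
≡ (x4 ∧ x3) ∨ ¬(¬¬x2 ∨ ¬x4 ∨ x1)   [double negation]
≡ (x4 ∧ x3) ∨ (¬¬¬x2 ∧ ¬¬x4 ∧ ¬x1)   [De Morgan]
≡ (x4 ∧ x3) ∨ (¬x2 ∧ ¬¬x4 ∧ ¬x1)   [double negation]
≡ (x4 ∧ x3) ∨ (¬x2 ∧ x4 ∧ ¬x1)   [double negation]
≡ (x4 ∨ ¬x2) ∧ (x4 ∨ x4) ∧ (x4 ∨ ¬x1) ∧ (x3 ∨ ¬x2) ∧ (x3 ∨ x4) ∧ (x3 ∨ ¬x1)   [distribute ∨ over ∧]
≡ x4 ∧ (x3 ∨ ¬x2) ∧ (x3 ∨ ¬x1)   [simplify]

x4 ∧ (x3 ∨ ¬x2) ∧ (x3 ∨ ¬x1)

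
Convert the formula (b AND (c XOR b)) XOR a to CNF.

(b AND (c XOR b)) XOR a
≡ ((b AND (c XOR b)) OR a) AND NOT (b AND (c XOR b) AND a)   (expand XOR)
≡ ((b AND (c OR b) AND NOT (c AND b)) OR a) AND NOT (b AND (c XOR b) AND a)   (expand XOR)
≡ ((b AND (c OR b) AND NOT (c AND b)) OR a) AND NOT (b AND (c OR b) AND NOT (c AND b) AND a)   (expand XOR)
≡ ((b AND (c OR b) AND (NOT c OR NOT b)) OR a) AND NOT (b AND (c OR b) AND NOT (c AND b) AND a)   (De Morgan)
≡ ((b AND (c OR b) AND (NOT c OR NOT b)) OR a) AND (NOT b OR NOT (c OR b) OR NOT NOT (c AND b) OR NOT a)   (De Morgan)
≡ ((b AND (c OR b) AND (NOT c OR NOT b)) OR a) AND (NOT b OR (NOT c AND NOT b) OR NOT NOT (c AND b) OR NOT a)   (De Morgan)
≡ ((b AND (c OR b) AND (NOT c OR NOT b)) OR a) AND (NOT b OR (NOT c AND NOT b) OR (c AND b) OR NOT a)   (double negation)
≡ (b OR a) AND (c OR b OR a) AND (NOT c OR NOT b OR a) AND (NOT b OR NOT c OR c OR NOT a) AND (NOT b OR NOT c OR b OR NOT a) AND (NOT b OR NOT b OR c OR NOT a) AND (NOT b OR NOT b OR b OR NOT a)   (distribute OR over AND)
≡ (b OR a) AND (NOT c OR NOT b OR a) AND (NOT b OR c OR NOT a)   (simplify)

(b OR a) AND (NOT c OR NOT b OR a) AND (NOT b OR c OR NOT a)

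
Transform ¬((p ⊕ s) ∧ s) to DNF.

(s ∧ p) ∨ ¬s

¬((p ⊕ s) ∧ s)
≡ ¬(((p ∧ ¬s) ∨ (¬p ∧ s)) ∧ s)   (expand ⊕)
≡ ¬((p ∧ ¬s) ∨ (¬p ∧ s)) ∨ ¬s   (De Morgan)
≡ (¬(p ∧ ¬s) ∧ ¬(¬p ∧ s)) ∨ ¬s   (De Morgan)
≡ ((¬p ∨ ¬¬s) ∧ ¬(¬p ∧ s)) ∨ ¬s   (De Morgan)
≡ ((¬p ∨ s) ∧ ¬(¬p ∧ s)) ∨ ¬s   (double negation)
≡ ((¬p ∨ s) ∧ (¬¬p ∨ ¬s)) ∨ ¬s   (De Morgan)
≡ ((¬p ∨ s) ∧ (p ∨ ¬s)) ∨ ¬s   (double negation)
≡ (¬p ∧ p) ∨ (¬p ∧ ¬s) ∨ (s ∧ p) ∨ (s ∧ ¬s) ∨ ¬s   (distribute ∧ over ∨)
≡ (s ∧ p) ∨ ¬s   (simplify)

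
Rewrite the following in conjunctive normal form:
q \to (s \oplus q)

\lnot q \lor \lnot s

q \to (s \oplus q)
= \lnot q \lor (s \oplus q)   — eliminate \to
= \lnot q \lor ((s \lor q) \land \lnot (s \land q))   — expand \oplus
= \lnot q \lor ((s \lor q) \land (\lnot s \lor \lnot q))   — De Morgan
= (\lnot q \lor s \lor q) \land (\lnot q \lor \lnot s \lor \lnot q)   — distribute \lor over \land
= \lnot q \lor \lnot s   — simplify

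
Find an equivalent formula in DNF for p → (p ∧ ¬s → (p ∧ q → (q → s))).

p → (p ∧ ¬s → (p ∧ q → (q → s)))
= ¬p ∨ (p ∧ ¬s → (p ∧ q → (q → s)))
= ¬p ∨ ¬(p ∧ ¬s) ∨ (p ∧ q → (q → s))
= ¬p ∨ ¬(p ∧ ¬s) ∨ ¬(p ∧ q) ∨ (q → s)
= ¬p ∨ ¬(p ∧ ¬s) ∨ ¬(p ∧ q) ∨ ¬q ∨ s
= ¬p ∨ ¬p ∨ ¬¬s ∨ ¬(p ∧ q) ∨ ¬q ∨ s
= ¬p ∨ ¬p ∨ s ∨ ¬(p ∧ q) ∨ ¬q ∨ s
= ¬p ∨ ¬p ∨ s ∨ ¬p ∨ ¬q ∨ ¬q ∨ s
= ¬p ∨ s ∨ ¬q

¬p ∨ s ∨ ¬q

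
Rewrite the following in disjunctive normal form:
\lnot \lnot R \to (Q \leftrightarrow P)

\lnot R \lor (\lnot Q \land \lnot P) \lor (P \land Q)

\lnot \lnot R \to (Q \leftrightarrow P)
⇔ \lnot \lnot \lnot R \lor (Q \leftrightarrow P)   [eliminate \to]
⇔ \lnot \lnot \lnot R \lor ((Q \to P) \land (P \to Q))   [eliminate \leftrightarrow]
⇔ \lnot \lnot \lnot R \lor ((\lnot Q \lor P) \land (P \to Q))   [eliminate \to]
⇔ \lnot \lnot \lnot R \lor ((\lnot Q \lor P) \land (\lnot P \lor Q))   [eliminate \to]
⇔ \lnot R \lor ((\lnot Q \lor P) \land (\lnot P \lor Q))   [double negation]
⇔ \lnot R \lor (\lnot Q \land \lnot P) \lor (\lnot Q \land Q) \lor (P \land \lnot P) \lor (P \land Q)   [distribute \land over \lor]
⇔ \lnot R \lor (\lnot Q \land \lnot P) \lor (P \land Q)   [simplify]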